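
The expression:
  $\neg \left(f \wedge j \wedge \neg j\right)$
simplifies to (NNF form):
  $\text{True}$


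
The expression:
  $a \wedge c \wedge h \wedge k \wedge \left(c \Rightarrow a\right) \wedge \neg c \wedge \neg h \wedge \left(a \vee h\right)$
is never true.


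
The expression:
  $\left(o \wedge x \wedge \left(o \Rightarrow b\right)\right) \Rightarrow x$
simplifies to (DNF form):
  $\text{True}$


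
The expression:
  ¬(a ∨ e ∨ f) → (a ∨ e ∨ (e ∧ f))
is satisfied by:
  {a: True, e: True, f: True}
  {a: True, e: True, f: False}
  {a: True, f: True, e: False}
  {a: True, f: False, e: False}
  {e: True, f: True, a: False}
  {e: True, f: False, a: False}
  {f: True, e: False, a: False}


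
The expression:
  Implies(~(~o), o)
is always true.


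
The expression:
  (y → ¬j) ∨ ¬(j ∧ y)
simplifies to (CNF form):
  ¬j ∨ ¬y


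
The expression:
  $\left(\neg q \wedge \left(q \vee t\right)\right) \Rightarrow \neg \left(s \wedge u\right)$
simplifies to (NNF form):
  $q \vee \neg s \vee \neg t \vee \neg u$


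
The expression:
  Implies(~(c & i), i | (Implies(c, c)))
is always true.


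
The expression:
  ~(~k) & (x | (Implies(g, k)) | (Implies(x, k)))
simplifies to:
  k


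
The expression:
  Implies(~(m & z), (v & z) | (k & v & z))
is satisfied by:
  {z: True, m: True, v: True}
  {z: True, m: True, v: False}
  {z: True, v: True, m: False}


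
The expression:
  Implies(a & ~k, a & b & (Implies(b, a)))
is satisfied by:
  {b: True, k: True, a: False}
  {b: True, k: False, a: False}
  {k: True, b: False, a: False}
  {b: False, k: False, a: False}
  {b: True, a: True, k: True}
  {b: True, a: True, k: False}
  {a: True, k: True, b: False}


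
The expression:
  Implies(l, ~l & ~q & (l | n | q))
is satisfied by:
  {l: False}


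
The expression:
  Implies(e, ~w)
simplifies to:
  ~e | ~w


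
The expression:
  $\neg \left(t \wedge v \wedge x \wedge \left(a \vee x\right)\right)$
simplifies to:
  $\neg t \vee \neg v \vee \neg x$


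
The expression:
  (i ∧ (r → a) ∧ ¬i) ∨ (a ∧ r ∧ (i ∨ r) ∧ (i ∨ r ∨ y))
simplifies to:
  a ∧ r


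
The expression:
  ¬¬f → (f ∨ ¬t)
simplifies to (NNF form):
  True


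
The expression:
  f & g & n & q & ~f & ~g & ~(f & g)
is never true.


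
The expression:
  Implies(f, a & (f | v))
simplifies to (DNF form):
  a | ~f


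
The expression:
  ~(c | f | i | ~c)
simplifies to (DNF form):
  False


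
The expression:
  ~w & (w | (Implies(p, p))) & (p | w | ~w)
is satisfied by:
  {w: False}


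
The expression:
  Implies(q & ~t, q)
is always true.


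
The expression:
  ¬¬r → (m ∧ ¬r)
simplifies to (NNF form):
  ¬r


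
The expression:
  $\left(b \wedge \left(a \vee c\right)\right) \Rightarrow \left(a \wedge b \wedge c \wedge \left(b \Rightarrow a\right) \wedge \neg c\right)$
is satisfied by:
  {c: False, b: False, a: False}
  {a: True, c: False, b: False}
  {c: True, a: False, b: False}
  {a: True, c: True, b: False}
  {b: True, a: False, c: False}


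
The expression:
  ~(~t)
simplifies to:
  t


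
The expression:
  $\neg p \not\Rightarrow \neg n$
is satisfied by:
  {n: True, p: False}


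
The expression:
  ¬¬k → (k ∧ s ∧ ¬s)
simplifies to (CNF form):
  ¬k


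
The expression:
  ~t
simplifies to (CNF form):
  ~t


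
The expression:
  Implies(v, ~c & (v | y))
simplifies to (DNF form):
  ~c | ~v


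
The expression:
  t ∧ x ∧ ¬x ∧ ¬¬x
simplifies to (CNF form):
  False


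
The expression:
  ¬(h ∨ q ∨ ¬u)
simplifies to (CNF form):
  u ∧ ¬h ∧ ¬q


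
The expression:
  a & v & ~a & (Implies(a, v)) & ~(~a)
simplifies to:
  False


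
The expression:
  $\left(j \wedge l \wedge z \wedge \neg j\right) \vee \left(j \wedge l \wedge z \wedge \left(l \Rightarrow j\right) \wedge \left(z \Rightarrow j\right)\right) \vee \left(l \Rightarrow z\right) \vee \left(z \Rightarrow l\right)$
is always true.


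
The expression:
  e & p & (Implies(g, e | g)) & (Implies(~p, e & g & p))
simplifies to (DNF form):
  e & p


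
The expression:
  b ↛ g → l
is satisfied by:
  {l: True, g: True, b: False}
  {l: True, g: False, b: False}
  {g: True, l: False, b: False}
  {l: False, g: False, b: False}
  {b: True, l: True, g: True}
  {b: True, l: True, g: False}
  {b: True, g: True, l: False}


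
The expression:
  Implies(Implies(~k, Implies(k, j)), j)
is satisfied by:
  {j: True}


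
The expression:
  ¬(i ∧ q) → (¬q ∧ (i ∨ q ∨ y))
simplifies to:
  i ∨ (y ∧ ¬q)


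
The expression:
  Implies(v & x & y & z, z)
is always true.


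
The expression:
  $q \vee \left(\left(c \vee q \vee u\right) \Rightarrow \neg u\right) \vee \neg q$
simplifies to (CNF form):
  $\text{True}$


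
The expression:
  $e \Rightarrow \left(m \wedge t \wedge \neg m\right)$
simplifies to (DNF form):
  $\neg e$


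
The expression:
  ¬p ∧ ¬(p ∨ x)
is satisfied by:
  {x: False, p: False}


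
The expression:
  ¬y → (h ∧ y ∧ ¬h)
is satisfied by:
  {y: True}


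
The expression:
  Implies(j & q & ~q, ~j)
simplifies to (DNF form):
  True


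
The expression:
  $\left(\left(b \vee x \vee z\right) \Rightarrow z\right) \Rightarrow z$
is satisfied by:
  {b: True, z: True, x: True}
  {b: True, z: True, x: False}
  {b: True, x: True, z: False}
  {b: True, x: False, z: False}
  {z: True, x: True, b: False}
  {z: True, x: False, b: False}
  {x: True, z: False, b: False}


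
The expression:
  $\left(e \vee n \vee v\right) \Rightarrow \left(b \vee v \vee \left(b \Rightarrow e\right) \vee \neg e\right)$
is always true.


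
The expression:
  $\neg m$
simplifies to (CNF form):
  $\neg m$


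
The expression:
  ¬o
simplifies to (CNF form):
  ¬o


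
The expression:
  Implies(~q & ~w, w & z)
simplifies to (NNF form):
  q | w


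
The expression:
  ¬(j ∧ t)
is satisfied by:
  {t: False, j: False}
  {j: True, t: False}
  {t: True, j: False}


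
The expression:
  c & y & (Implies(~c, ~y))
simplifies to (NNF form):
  c & y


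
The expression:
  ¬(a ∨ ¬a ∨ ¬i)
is never true.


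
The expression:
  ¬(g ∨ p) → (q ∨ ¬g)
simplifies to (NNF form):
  True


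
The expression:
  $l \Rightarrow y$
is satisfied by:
  {y: True, l: False}
  {l: False, y: False}
  {l: True, y: True}


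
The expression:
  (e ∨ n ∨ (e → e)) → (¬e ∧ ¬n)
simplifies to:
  ¬e ∧ ¬n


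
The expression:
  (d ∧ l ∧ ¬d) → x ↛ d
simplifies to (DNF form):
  True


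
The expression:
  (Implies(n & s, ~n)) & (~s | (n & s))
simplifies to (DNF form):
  ~s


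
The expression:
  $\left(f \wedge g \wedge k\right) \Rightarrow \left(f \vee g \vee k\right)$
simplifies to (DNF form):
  $\text{True}$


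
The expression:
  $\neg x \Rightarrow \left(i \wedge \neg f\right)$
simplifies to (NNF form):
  $x \vee \left(i \wedge \neg f\right)$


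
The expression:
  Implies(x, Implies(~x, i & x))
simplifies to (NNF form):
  True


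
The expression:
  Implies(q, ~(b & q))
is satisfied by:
  {q: False, b: False}
  {b: True, q: False}
  {q: True, b: False}


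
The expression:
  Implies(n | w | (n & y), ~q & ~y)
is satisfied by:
  {n: False, y: False, w: False, q: False}
  {q: True, n: False, y: False, w: False}
  {w: True, n: False, y: False, q: False}
  {y: True, q: False, n: False, w: False}
  {q: True, y: True, n: False, w: False}
  {n: True, q: False, y: False, w: False}
  {w: True, n: True, q: False, y: False}


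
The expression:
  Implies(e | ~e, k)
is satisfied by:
  {k: True}


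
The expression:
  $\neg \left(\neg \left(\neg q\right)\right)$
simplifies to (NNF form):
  $\neg q$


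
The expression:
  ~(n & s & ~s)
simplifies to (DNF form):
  True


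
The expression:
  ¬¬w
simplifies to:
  w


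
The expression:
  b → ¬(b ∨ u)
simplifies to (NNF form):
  ¬b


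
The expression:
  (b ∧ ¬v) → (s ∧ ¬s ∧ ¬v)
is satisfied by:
  {v: True, b: False}
  {b: False, v: False}
  {b: True, v: True}


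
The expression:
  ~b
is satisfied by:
  {b: False}


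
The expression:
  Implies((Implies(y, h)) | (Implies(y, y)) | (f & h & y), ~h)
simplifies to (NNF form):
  ~h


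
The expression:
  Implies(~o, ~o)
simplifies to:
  True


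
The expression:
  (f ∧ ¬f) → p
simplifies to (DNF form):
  True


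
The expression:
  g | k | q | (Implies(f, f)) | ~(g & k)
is always true.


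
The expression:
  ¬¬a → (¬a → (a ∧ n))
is always true.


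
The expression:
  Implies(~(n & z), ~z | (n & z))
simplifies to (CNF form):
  n | ~z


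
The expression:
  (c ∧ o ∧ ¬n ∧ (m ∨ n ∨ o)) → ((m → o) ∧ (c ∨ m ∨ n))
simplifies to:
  True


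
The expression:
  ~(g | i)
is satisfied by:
  {g: False, i: False}


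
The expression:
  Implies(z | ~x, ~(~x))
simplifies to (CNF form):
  x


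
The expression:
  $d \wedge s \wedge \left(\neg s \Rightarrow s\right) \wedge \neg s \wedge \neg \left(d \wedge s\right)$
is never true.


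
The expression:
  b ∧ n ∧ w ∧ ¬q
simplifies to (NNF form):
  b ∧ n ∧ w ∧ ¬q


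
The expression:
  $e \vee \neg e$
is always true.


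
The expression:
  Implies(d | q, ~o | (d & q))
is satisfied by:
  {o: False, q: False, d: False}
  {d: True, o: False, q: False}
  {q: True, o: False, d: False}
  {d: True, q: True, o: False}
  {o: True, d: False, q: False}
  {d: True, q: True, o: True}


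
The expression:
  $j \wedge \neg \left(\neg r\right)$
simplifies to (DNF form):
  $j \wedge r$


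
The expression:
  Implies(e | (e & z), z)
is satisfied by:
  {z: True, e: False}
  {e: False, z: False}
  {e: True, z: True}


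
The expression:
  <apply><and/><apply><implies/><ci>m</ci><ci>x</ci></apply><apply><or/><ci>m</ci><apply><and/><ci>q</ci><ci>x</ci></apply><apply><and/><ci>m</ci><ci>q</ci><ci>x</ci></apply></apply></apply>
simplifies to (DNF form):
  <apply><or/><apply><and/><ci>m</ci><ci>x</ci></apply><apply><and/><ci>q</ci><ci>x</ci></apply></apply>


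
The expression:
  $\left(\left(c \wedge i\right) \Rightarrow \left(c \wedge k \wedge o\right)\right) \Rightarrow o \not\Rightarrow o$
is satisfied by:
  {c: True, i: True, k: False, o: False}
  {c: True, o: True, i: True, k: False}
  {c: True, k: True, i: True, o: False}


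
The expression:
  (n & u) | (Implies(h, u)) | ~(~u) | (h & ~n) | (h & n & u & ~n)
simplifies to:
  u | ~h | ~n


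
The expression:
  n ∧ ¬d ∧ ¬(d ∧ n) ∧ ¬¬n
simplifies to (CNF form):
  n ∧ ¬d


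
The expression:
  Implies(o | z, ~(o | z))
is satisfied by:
  {o: False, z: False}


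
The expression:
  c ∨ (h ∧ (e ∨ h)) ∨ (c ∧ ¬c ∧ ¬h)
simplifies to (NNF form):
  c ∨ h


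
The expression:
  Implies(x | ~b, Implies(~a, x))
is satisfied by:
  {a: True, b: True, x: True}
  {a: True, b: True, x: False}
  {a: True, x: True, b: False}
  {a: True, x: False, b: False}
  {b: True, x: True, a: False}
  {b: True, x: False, a: False}
  {x: True, b: False, a: False}


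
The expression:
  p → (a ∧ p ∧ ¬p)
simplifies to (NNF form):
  ¬p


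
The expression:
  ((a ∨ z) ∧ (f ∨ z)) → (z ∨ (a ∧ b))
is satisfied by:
  {b: True, z: True, a: False, f: False}
  {b: True, z: False, a: False, f: False}
  {z: True, b: False, a: False, f: False}
  {b: False, z: False, a: False, f: False}
  {f: True, b: True, z: True, a: False}
  {f: True, b: True, z: False, a: False}
  {f: True, z: True, b: False, a: False}
  {f: True, z: False, b: False, a: False}
  {b: True, a: True, z: True, f: False}
  {b: True, a: True, z: False, f: False}
  {a: True, z: True, b: False, f: False}
  {a: True, b: False, z: False, f: False}
  {f: True, a: True, b: True, z: True}
  {f: True, a: True, b: True, z: False}
  {f: True, a: True, z: True, b: False}


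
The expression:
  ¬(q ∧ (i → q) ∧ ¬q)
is always true.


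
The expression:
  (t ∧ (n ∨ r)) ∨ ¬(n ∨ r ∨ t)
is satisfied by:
  {n: True, t: True, r: True}
  {n: True, t: True, r: False}
  {t: True, r: True, n: False}
  {n: False, r: False, t: False}


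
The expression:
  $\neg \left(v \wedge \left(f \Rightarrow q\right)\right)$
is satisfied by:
  {f: True, q: False, v: False}
  {q: False, v: False, f: False}
  {f: True, q: True, v: False}
  {q: True, f: False, v: False}
  {v: True, f: True, q: False}


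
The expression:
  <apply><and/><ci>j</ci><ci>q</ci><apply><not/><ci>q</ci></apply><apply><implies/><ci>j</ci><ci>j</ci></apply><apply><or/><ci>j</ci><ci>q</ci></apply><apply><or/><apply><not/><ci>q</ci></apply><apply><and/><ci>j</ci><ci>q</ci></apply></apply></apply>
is never true.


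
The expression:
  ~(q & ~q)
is always true.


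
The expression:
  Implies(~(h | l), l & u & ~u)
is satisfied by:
  {l: True, h: True}
  {l: True, h: False}
  {h: True, l: False}


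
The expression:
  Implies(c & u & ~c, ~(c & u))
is always true.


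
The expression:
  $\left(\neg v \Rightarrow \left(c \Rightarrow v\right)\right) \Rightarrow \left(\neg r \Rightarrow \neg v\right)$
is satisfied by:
  {r: True, v: False}
  {v: False, r: False}
  {v: True, r: True}


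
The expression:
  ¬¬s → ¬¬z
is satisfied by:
  {z: True, s: False}
  {s: False, z: False}
  {s: True, z: True}


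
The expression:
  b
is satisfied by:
  {b: True}


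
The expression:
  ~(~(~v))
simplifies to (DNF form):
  ~v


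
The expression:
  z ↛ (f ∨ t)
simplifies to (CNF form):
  z ∧ ¬f ∧ ¬t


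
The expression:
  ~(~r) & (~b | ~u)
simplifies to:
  r & (~b | ~u)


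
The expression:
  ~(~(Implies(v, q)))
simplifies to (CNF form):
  q | ~v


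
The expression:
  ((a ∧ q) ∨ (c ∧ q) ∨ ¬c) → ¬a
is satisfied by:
  {c: True, q: False, a: False}
  {q: False, a: False, c: False}
  {c: True, q: True, a: False}
  {q: True, c: False, a: False}
  {a: True, c: True, q: False}


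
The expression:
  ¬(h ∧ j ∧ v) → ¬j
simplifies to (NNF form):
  (h ∧ v) ∨ ¬j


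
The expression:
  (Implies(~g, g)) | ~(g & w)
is always true.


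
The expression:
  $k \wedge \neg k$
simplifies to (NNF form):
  $\text{False}$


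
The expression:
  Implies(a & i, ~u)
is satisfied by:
  {u: False, a: False, i: False}
  {i: True, u: False, a: False}
  {a: True, u: False, i: False}
  {i: True, a: True, u: False}
  {u: True, i: False, a: False}
  {i: True, u: True, a: False}
  {a: True, u: True, i: False}


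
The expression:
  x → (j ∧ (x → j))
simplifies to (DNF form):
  j ∨ ¬x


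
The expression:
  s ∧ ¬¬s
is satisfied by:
  {s: True}


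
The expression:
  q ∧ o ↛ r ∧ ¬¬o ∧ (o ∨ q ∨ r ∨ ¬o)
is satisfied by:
  {o: True, q: True, r: False}


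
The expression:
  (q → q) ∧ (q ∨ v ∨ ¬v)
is always true.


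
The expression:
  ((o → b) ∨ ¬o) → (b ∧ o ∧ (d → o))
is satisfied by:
  {o: True}


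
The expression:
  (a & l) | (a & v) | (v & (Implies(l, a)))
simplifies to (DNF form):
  (a & l) | (v & ~l)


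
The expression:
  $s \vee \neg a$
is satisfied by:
  {s: True, a: False}
  {a: False, s: False}
  {a: True, s: True}


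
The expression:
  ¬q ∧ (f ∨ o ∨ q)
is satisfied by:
  {o: True, f: True, q: False}
  {o: True, q: False, f: False}
  {f: True, q: False, o: False}


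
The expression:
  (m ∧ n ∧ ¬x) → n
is always true.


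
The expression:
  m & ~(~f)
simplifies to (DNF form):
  f & m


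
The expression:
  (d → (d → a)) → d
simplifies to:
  d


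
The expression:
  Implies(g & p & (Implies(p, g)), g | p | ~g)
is always true.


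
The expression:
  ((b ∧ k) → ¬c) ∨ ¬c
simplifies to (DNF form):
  ¬b ∨ ¬c ∨ ¬k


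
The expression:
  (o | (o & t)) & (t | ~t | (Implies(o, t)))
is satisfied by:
  {o: True}


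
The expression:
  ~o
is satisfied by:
  {o: False}


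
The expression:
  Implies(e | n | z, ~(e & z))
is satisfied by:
  {e: False, z: False}
  {z: True, e: False}
  {e: True, z: False}


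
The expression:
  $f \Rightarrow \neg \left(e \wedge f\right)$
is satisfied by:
  {e: False, f: False}
  {f: True, e: False}
  {e: True, f: False}


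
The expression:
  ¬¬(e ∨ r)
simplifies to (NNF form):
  e ∨ r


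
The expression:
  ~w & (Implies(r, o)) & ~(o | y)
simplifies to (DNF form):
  ~o & ~r & ~w & ~y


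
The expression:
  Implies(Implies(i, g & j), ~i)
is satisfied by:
  {g: False, i: False, j: False}
  {j: True, g: False, i: False}
  {i: True, g: False, j: False}
  {j: True, i: True, g: False}
  {g: True, j: False, i: False}
  {j: True, g: True, i: False}
  {i: True, g: True, j: False}


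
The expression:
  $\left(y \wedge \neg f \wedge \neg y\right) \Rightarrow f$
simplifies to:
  $\text{True}$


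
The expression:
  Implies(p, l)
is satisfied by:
  {l: True, p: False}
  {p: False, l: False}
  {p: True, l: True}


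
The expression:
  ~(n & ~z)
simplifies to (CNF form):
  z | ~n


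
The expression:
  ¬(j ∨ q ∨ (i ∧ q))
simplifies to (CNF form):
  ¬j ∧ ¬q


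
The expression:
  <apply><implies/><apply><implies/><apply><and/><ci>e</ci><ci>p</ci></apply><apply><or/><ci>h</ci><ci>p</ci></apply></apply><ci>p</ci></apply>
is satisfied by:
  {p: True}


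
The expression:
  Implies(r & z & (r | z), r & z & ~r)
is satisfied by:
  {z: False, r: False}
  {r: True, z: False}
  {z: True, r: False}


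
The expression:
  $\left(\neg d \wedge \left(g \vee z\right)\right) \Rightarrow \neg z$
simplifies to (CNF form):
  $d \vee \neg z$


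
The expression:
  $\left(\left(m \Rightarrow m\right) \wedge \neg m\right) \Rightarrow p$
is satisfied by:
  {m: True, p: True}
  {m: True, p: False}
  {p: True, m: False}


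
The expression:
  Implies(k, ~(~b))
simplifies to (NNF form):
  b | ~k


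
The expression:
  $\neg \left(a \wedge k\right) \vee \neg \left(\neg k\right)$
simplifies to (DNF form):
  $\text{True}$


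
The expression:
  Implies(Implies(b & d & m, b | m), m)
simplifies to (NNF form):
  m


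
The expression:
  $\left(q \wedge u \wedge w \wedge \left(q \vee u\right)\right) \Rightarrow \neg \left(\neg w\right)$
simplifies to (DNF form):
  $\text{True}$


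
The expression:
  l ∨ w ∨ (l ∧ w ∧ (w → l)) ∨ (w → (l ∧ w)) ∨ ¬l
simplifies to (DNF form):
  True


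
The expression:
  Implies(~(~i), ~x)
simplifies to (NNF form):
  ~i | ~x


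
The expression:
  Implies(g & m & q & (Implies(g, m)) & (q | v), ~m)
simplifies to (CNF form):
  ~g | ~m | ~q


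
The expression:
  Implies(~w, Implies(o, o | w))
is always true.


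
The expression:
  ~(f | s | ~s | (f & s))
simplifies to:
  False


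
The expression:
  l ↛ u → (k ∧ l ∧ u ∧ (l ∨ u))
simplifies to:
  u ∨ ¬l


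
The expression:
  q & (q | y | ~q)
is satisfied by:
  {q: True}


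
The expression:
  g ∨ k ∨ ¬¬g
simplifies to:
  g ∨ k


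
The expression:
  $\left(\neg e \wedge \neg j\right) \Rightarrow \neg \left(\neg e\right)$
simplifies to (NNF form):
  $e \vee j$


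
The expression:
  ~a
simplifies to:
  ~a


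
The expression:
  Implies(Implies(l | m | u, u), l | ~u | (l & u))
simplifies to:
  l | ~u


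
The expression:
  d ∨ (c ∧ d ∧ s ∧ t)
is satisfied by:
  {d: True}


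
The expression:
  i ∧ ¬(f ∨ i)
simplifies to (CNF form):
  False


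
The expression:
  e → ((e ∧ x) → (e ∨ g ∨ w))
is always true.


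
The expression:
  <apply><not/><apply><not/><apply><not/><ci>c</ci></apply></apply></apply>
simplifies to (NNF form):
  <apply><not/><ci>c</ci></apply>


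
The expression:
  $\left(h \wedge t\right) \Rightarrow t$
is always true.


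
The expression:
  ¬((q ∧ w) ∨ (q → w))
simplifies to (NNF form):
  q ∧ ¬w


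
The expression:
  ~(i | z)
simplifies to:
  ~i & ~z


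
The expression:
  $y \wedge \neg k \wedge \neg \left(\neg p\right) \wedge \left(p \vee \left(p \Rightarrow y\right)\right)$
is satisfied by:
  {p: True, y: True, k: False}


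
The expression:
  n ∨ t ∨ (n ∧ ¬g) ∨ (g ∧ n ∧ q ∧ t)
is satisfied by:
  {n: True, t: True}
  {n: True, t: False}
  {t: True, n: False}


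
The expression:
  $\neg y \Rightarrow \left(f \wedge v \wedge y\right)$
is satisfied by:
  {y: True}


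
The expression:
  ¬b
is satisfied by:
  {b: False}


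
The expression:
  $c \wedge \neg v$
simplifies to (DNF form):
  $c \wedge \neg v$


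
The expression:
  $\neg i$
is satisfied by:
  {i: False}


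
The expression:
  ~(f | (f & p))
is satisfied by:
  {f: False}


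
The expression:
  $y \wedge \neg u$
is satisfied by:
  {y: True, u: False}


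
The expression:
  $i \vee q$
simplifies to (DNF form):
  $i \vee q$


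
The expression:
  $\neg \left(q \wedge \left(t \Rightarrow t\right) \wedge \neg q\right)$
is always true.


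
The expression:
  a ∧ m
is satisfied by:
  {a: True, m: True}


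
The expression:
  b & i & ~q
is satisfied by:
  {i: True, b: True, q: False}


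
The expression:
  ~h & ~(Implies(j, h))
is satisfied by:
  {j: True, h: False}


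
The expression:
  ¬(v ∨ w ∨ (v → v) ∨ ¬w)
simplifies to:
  False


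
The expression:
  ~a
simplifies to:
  ~a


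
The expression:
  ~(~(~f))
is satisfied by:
  {f: False}


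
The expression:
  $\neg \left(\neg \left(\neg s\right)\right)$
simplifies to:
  $\neg s$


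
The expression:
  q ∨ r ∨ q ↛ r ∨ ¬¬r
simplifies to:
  q ∨ r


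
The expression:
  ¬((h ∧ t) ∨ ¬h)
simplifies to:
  h ∧ ¬t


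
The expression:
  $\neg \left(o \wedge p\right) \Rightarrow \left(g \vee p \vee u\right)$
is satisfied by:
  {u: True, g: True, p: True}
  {u: True, g: True, p: False}
  {u: True, p: True, g: False}
  {u: True, p: False, g: False}
  {g: True, p: True, u: False}
  {g: True, p: False, u: False}
  {p: True, g: False, u: False}


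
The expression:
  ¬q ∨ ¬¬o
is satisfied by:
  {o: True, q: False}
  {q: False, o: False}
  {q: True, o: True}


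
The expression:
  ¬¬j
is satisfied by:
  {j: True}


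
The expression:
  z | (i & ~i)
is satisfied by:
  {z: True}


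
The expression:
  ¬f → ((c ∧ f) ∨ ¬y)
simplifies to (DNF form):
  f ∨ ¬y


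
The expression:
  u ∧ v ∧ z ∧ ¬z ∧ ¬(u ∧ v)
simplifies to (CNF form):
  False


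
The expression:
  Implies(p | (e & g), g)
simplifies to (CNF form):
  g | ~p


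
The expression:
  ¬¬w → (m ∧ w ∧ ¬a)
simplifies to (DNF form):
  (m ∧ ¬a) ∨ ¬w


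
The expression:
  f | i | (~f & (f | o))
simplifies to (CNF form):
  f | i | o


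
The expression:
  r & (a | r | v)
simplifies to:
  r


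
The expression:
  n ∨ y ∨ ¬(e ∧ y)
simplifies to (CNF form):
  True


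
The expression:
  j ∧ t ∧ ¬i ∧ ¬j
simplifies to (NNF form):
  False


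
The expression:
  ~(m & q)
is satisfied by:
  {m: False, q: False}
  {q: True, m: False}
  {m: True, q: False}


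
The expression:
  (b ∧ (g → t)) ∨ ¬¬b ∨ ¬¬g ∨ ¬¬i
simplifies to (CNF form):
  b ∨ g ∨ i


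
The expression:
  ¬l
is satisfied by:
  {l: False}


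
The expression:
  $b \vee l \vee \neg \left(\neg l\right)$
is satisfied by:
  {b: True, l: True}
  {b: True, l: False}
  {l: True, b: False}


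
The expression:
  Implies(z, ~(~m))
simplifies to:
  m | ~z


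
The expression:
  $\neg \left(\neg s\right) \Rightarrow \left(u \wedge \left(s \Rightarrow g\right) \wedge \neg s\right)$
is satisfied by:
  {s: False}


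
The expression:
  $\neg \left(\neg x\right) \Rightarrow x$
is always true.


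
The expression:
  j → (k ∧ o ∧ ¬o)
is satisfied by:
  {j: False}


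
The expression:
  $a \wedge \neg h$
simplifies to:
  $a \wedge \neg h$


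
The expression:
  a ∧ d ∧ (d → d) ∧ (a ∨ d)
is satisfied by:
  {a: True, d: True}


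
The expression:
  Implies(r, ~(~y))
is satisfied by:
  {y: True, r: False}
  {r: False, y: False}
  {r: True, y: True}


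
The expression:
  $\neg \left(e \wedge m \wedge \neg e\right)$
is always true.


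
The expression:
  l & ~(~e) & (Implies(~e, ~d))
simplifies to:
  e & l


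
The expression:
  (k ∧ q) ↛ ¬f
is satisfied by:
  {f: True, q: True, k: True}


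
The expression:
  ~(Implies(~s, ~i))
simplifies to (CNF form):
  i & ~s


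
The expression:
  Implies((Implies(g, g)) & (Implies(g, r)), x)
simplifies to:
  x | (g & ~r)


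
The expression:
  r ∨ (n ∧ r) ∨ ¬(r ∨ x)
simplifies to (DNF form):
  r ∨ ¬x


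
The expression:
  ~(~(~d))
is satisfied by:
  {d: False}


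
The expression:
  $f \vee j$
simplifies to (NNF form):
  $f \vee j$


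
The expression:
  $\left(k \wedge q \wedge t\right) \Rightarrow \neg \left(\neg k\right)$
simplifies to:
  $\text{True}$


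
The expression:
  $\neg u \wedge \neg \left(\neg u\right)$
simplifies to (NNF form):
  $\text{False}$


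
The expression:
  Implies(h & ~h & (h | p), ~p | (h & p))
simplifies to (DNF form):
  True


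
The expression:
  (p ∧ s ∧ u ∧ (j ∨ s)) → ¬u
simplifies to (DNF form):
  ¬p ∨ ¬s ∨ ¬u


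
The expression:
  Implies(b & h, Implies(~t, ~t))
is always true.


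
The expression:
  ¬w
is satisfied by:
  {w: False}


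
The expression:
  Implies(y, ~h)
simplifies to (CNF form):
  ~h | ~y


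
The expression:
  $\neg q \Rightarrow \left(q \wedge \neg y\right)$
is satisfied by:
  {q: True}


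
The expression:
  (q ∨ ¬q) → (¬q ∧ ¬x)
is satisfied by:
  {q: False, x: False}


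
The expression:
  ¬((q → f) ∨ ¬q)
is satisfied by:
  {q: True, f: False}


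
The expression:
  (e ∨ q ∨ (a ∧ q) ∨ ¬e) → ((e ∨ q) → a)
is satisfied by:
  {a: True, q: False, e: False}
  {a: True, e: True, q: False}
  {a: True, q: True, e: False}
  {a: True, e: True, q: True}
  {e: False, q: False, a: False}


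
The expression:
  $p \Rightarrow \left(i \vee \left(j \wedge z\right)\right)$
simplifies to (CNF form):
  $\left(i \vee j \vee \neg p\right) \wedge \left(i \vee z \vee \neg p\right)$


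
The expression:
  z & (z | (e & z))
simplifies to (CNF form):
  z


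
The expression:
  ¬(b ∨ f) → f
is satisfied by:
  {b: True, f: True}
  {b: True, f: False}
  {f: True, b: False}


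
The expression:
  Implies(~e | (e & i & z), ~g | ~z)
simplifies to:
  ~g | ~z | (e & ~i)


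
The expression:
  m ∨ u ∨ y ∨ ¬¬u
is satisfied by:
  {y: True, m: True, u: True}
  {y: True, m: True, u: False}
  {y: True, u: True, m: False}
  {y: True, u: False, m: False}
  {m: True, u: True, y: False}
  {m: True, u: False, y: False}
  {u: True, m: False, y: False}


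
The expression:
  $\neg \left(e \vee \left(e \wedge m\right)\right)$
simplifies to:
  $\neg e$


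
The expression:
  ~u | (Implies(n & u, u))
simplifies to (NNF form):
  True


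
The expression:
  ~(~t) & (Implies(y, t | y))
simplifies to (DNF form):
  t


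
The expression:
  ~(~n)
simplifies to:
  n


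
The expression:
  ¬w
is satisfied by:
  {w: False}


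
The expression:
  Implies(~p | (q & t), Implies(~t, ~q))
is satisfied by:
  {t: True, p: True, q: False}
  {t: True, p: False, q: False}
  {p: True, t: False, q: False}
  {t: False, p: False, q: False}
  {t: True, q: True, p: True}
  {t: True, q: True, p: False}
  {q: True, p: True, t: False}


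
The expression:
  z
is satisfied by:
  {z: True}


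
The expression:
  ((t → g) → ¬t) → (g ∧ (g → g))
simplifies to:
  g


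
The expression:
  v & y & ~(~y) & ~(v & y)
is never true.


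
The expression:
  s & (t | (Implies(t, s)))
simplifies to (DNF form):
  s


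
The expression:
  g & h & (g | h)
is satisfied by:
  {h: True, g: True}


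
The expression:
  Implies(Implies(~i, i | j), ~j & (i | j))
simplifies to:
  ~j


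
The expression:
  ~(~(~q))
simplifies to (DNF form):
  ~q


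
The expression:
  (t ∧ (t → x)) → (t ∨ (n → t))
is always true.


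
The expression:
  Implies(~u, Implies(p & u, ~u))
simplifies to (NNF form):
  True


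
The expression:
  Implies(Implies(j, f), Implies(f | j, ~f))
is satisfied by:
  {f: False}


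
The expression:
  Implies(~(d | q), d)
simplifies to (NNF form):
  d | q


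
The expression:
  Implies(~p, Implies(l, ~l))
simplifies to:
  p | ~l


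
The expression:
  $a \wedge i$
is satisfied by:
  {a: True, i: True}


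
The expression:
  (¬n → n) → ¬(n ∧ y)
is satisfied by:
  {y: False, n: False}
  {n: True, y: False}
  {y: True, n: False}


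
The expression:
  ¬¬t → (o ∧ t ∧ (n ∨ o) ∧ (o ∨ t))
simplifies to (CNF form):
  o ∨ ¬t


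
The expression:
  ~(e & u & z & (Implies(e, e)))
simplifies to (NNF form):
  ~e | ~u | ~z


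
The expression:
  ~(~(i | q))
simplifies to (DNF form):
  i | q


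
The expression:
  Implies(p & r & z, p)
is always true.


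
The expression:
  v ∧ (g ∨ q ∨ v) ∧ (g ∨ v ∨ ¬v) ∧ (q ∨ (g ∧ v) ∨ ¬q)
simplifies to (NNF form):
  v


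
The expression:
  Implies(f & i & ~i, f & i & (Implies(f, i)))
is always true.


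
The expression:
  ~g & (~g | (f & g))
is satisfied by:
  {g: False}


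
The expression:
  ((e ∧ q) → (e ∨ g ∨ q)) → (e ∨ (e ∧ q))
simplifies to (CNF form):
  e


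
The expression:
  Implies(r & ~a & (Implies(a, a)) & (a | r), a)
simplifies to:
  a | ~r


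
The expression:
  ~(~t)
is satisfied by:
  {t: True}


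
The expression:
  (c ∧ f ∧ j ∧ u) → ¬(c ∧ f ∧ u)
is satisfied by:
  {u: False, c: False, j: False, f: False}
  {f: True, u: False, c: False, j: False}
  {j: True, u: False, c: False, f: False}
  {f: True, j: True, u: False, c: False}
  {c: True, f: False, u: False, j: False}
  {f: True, c: True, u: False, j: False}
  {j: True, c: True, f: False, u: False}
  {f: True, j: True, c: True, u: False}
  {u: True, j: False, c: False, f: False}
  {f: True, u: True, j: False, c: False}
  {j: True, u: True, f: False, c: False}
  {f: True, j: True, u: True, c: False}
  {c: True, u: True, j: False, f: False}
  {f: True, c: True, u: True, j: False}
  {j: True, c: True, u: True, f: False}


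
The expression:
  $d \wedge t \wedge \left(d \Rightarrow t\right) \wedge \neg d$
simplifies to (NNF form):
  $\text{False}$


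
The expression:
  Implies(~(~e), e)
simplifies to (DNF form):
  True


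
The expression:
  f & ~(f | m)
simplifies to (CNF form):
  False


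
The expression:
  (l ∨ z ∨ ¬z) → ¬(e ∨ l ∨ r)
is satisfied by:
  {e: False, r: False, l: False}


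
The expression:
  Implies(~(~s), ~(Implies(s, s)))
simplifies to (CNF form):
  ~s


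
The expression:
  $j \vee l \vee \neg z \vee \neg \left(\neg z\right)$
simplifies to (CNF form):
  $\text{True}$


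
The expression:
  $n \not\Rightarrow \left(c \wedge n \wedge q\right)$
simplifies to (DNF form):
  $\left(n \wedge \neg c\right) \vee \left(n \wedge \neg q\right)$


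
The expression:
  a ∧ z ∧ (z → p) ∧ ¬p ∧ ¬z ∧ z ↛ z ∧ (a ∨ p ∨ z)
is never true.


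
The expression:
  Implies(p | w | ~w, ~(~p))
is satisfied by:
  {p: True}


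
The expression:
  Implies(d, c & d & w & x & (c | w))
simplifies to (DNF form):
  ~d | (c & w & x)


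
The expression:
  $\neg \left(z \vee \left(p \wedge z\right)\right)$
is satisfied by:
  {z: False}


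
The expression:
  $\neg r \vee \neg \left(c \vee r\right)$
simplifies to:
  $\neg r$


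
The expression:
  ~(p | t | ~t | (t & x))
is never true.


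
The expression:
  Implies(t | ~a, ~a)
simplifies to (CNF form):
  ~a | ~t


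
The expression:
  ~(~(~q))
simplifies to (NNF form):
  ~q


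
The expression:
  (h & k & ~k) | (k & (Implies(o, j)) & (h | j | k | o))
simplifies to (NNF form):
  k & (j | ~o)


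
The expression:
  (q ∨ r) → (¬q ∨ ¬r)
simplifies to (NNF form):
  ¬q ∨ ¬r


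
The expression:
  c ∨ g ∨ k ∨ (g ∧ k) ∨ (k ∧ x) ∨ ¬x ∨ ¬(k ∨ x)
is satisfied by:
  {k: True, c: True, g: True, x: False}
  {k: True, c: True, g: False, x: False}
  {k: True, g: True, c: False, x: False}
  {k: True, g: False, c: False, x: False}
  {c: True, g: True, k: False, x: False}
  {c: True, g: False, k: False, x: False}
  {g: True, k: False, c: False, x: False}
  {g: False, k: False, c: False, x: False}
  {x: True, k: True, c: True, g: True}
  {x: True, k: True, c: True, g: False}
  {x: True, k: True, g: True, c: False}
  {x: True, k: True, g: False, c: False}
  {x: True, c: True, g: True, k: False}
  {x: True, c: True, g: False, k: False}
  {x: True, g: True, c: False, k: False}


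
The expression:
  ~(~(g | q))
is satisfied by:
  {q: True, g: True}
  {q: True, g: False}
  {g: True, q: False}


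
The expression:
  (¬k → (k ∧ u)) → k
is always true.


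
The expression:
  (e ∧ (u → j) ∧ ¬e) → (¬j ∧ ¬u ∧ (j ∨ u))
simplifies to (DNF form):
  True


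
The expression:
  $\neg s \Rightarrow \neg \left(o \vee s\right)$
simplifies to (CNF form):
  $s \vee \neg o$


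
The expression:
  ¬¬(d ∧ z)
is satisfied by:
  {z: True, d: True}


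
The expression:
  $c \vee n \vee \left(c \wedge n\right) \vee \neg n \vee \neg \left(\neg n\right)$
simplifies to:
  $\text{True}$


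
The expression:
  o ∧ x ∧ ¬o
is never true.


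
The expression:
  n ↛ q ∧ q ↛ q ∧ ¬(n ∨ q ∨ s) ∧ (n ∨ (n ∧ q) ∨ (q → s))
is never true.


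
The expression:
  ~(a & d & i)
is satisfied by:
  {d: False, a: False, i: False}
  {i: True, d: False, a: False}
  {a: True, d: False, i: False}
  {i: True, a: True, d: False}
  {d: True, i: False, a: False}
  {i: True, d: True, a: False}
  {a: True, d: True, i: False}


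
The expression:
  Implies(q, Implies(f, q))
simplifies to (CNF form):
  True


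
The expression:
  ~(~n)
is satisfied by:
  {n: True}


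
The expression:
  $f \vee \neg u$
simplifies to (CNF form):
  $f \vee \neg u$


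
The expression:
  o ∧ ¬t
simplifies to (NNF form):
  o ∧ ¬t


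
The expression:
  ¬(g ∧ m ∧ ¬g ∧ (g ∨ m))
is always true.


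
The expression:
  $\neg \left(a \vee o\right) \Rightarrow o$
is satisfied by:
  {a: True, o: True}
  {a: True, o: False}
  {o: True, a: False}


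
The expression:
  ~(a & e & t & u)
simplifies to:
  ~a | ~e | ~t | ~u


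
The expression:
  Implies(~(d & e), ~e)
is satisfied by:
  {d: True, e: False}
  {e: False, d: False}
  {e: True, d: True}


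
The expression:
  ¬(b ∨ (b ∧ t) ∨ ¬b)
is never true.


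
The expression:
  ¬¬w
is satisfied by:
  {w: True}


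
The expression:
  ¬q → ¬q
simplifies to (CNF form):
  True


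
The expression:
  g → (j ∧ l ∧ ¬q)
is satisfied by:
  {j: True, l: True, q: False, g: False}
  {j: True, l: False, q: False, g: False}
  {l: True, j: False, q: False, g: False}
  {j: False, l: False, q: False, g: False}
  {j: True, q: True, l: True, g: False}
  {j: True, q: True, l: False, g: False}
  {q: True, l: True, j: False, g: False}
  {q: True, l: False, j: False, g: False}
  {g: True, j: True, q: False, l: True}


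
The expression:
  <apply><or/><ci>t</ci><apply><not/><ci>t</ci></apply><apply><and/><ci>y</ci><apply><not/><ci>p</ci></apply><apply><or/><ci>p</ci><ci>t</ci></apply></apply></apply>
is always true.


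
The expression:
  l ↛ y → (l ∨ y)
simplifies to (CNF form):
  True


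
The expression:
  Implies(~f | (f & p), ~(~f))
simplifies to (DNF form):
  f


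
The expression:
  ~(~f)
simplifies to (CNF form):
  f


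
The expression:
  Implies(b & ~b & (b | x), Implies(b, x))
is always true.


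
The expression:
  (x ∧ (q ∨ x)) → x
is always true.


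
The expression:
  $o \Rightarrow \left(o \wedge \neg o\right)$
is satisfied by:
  {o: False}


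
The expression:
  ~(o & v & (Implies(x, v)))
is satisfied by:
  {v: False, o: False}
  {o: True, v: False}
  {v: True, o: False}


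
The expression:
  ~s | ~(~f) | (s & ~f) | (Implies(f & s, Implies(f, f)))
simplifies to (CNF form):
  True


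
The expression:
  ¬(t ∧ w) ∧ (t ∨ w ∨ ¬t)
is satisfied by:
  {w: False, t: False}
  {t: True, w: False}
  {w: True, t: False}


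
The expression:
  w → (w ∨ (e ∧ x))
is always true.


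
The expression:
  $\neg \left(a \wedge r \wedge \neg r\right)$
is always true.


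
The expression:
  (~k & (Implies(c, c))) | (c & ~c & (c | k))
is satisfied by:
  {k: False}


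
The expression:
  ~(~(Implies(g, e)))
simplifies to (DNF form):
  e | ~g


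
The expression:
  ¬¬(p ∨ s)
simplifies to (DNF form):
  p ∨ s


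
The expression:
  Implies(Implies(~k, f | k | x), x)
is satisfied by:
  {x: True, f: False, k: False}
  {x: True, k: True, f: False}
  {x: True, f: True, k: False}
  {x: True, k: True, f: True}
  {k: False, f: False, x: False}


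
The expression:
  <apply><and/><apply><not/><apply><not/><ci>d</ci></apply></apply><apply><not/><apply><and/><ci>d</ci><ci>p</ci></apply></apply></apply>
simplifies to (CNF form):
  <apply><and/><ci>d</ci><apply><not/><ci>p</ci></apply></apply>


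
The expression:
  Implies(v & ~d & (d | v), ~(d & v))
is always true.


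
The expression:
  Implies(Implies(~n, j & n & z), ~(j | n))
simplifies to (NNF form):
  ~n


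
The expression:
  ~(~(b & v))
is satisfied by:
  {b: True, v: True}


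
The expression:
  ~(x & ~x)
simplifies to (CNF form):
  True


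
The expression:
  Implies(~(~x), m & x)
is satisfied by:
  {m: True, x: False}
  {x: False, m: False}
  {x: True, m: True}


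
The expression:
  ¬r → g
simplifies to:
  g ∨ r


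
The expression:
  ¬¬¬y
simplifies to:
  ¬y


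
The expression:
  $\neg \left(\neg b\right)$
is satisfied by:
  {b: True}


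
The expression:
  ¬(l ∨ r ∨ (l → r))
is never true.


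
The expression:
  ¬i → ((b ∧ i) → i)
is always true.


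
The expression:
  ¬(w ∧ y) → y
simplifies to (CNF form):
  y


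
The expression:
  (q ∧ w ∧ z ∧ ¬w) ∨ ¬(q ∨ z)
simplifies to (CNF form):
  ¬q ∧ ¬z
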